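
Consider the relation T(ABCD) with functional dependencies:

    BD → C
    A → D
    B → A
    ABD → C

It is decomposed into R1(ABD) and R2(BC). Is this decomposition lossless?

Yes

Common attributes: R1 ∩ R2 = {B}.
Closure of {B}: B → A applies, adding A; A → D applies, adding D; ABD → C applies, adding C. So (B)⁺ = {ABCD}.
This closure contains every attribute of R1, so R1 ∩ R2 → R1. The join is lossless.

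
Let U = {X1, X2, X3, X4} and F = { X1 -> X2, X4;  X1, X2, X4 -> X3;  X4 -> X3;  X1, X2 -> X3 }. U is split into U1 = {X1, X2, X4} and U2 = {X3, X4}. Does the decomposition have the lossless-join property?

Yes

Common attributes: U1 ∩ U2 = {X4}.
Closure of {X4}: X4 → X3 applies, adding X3. So (X4)⁺ = {X3, X4}.
This closure contains every attribute of U2, so U1 ∩ U2 → U2. The join is lossless.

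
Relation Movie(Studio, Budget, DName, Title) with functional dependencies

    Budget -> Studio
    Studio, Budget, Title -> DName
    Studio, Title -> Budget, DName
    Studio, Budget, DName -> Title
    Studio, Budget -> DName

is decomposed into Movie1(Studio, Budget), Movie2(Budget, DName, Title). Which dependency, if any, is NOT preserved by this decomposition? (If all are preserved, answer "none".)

Studio, Title -> Budget, DName

Check Studio, Title → Budget, DName: no single fragment contains all of {Studio, Budget, DName, Title}, and the restricted closure of {Studio, Title} across the fragments never reaches {Budget, DName}.
Budget → Studio is preserved.
Studio, Budget, Title → DName is preserved.
Studio, Budget, DName → Title is preserved.
Studio, Budget → DName is preserved.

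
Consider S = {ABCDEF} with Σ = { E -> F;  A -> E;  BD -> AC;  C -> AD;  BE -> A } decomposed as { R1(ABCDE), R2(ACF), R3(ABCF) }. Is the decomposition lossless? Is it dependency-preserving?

Lossless test (chase): Rows 1 and 2 agree on A; apply A→E and equate their E entries. Rows 1 and 3 agree on A; apply A→E and equate their E entries. Rows 1 and 2 agree on C; apply C→AD and equate their AD entries. Rows 1 and 3 agree on C; apply C→AD and equate their AD entries. Rows 1 and 2 agree on E; apply E→F and equate their F entries. Row 1 is now all distinguished symbols — the join is lossless.
Dependency preservation: the restricted closure of {E} across the fragments never reaches {F}, so E → F cannot be enforced without a join — not preserved.

lossless but not dependency-preserving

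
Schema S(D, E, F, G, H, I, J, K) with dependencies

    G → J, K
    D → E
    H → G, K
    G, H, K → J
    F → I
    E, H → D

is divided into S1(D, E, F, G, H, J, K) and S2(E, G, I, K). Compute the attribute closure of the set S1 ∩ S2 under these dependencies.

S1 ∩ S2 = {E, G, K}.
G → J, K applies, adding J
Closure: {E, G, J, K}.

E, G, J, K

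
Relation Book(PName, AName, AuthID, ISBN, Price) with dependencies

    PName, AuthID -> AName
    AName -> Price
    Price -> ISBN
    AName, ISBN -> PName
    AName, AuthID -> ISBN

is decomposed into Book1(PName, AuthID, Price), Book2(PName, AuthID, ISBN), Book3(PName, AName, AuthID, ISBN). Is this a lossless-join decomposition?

Yes

Chase test. Columns are PName, AName, AuthID, ISBN, Price; row i has aⱼ where attribute j ∈ Booki, else bᵢⱼ.
Initial tableau (one row per fragment):
  row 1: a1 b12 a3 b14 a5
  row 2: a1 b22 a3 a4 b25
  row 3: a1 a2 a3 a4 b35
Rows 1 and 2 agree on PName, AuthID; apply PName, AuthID→AName and equate their AName entries.
Rows 1 and 3 agree on PName, AuthID; apply PName, AuthID→AName and equate their AName entries.
Rows 1 and 2 agree on AName; apply AName→Price and equate their Price entries.
Rows 1 and 3 agree on AName; apply AName→Price and equate their Price entries.
Rows 1 and 2 agree on Price; apply Price→ISBN and equate their ISBN entries.
Row 1 is now all distinguished symbols — the join is lossless.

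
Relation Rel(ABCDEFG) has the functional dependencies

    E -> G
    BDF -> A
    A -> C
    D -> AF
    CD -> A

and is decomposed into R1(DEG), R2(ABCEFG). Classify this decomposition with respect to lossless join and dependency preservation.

lossy and not dependency-preserving

Lossless test: (EG)⁺ = {EG}, which is a superkey of neither fragment — lossy.
Dependency preservation: the restricted closure of {BDF} across the fragments never reaches {A}, so BDF → A cannot be enforced without a join — not preserved.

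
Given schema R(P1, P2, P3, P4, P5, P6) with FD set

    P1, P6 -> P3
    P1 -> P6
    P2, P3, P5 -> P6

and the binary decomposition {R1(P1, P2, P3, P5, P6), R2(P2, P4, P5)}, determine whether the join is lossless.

No

Common attributes: R1 ∩ R2 = {P2, P5}.
No dependency enlarges {P2, P5}, so (P2, P5)⁺ = {P2, P5}.
The closure contains neither all of R1 = {P1, P2, P3, P5, P6} nor all of R2 = {P2, P4, P5}, so the common attributes are not a superkey of either fragment. The join is lossy.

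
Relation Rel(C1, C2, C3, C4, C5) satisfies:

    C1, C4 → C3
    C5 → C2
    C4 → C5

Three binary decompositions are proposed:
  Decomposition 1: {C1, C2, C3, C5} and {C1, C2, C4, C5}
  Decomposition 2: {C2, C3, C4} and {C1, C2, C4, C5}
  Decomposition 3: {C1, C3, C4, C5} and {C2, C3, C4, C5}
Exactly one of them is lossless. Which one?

Decomposition 1: common = {C1, C2, C5}, closure = {C1, C2, C5} → lossy.
Decomposition 2: common = {C2, C4}, closure = {C2, C4, C5} → lossy.
Decomposition 3: common = {C3, C4, C5}, closure = {C2, C3, C4, C5} → lossless.

Decomposition 3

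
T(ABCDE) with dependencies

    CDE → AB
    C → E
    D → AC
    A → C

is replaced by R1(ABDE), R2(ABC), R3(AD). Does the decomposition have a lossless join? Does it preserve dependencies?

lossless but not dependency-preserving

Lossless test (chase): Rows 1 and 3 agree on D; apply D→AC and equate their AC entries. Rows 1 and 2 agree on A; apply A→C and equate their C entries. Rows 1 and 2 agree on C; apply C→E and equate their E entries. Rows 1 and 3 agree on C; apply C→E and equate their E entries. Rows 1 and 3 agree on CDE; apply CDE→AB and equate their AB entries. Row 1 is now all distinguished symbols — the join is lossless.
Dependency preservation: the restricted closure of {C} across the fragments never reaches {E}, so C → E cannot be enforced without a join — not preserved.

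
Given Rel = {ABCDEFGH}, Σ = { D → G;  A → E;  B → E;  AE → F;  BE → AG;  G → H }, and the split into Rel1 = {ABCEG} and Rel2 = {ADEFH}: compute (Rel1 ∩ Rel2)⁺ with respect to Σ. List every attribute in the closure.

AEF

Rel1 ∩ Rel2 = {AE}.
AE → F applies, adding F
Closure: {AEF}.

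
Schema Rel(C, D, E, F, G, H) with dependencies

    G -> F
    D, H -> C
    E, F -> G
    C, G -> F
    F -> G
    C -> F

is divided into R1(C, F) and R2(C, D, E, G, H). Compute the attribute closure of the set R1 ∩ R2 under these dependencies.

C, F, G

R1 ∩ R2 = {C}.
C → F applies, adding F
F → G applies, adding G
Closure: {C, F, G}.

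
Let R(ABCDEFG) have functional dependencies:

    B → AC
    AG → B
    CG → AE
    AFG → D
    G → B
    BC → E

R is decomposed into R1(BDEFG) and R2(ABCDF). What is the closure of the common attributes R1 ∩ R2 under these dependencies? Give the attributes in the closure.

ABCDEF

R1 ∩ R2 = {BDF}.
B → AC applies, adding AC
BC → E applies, adding E
Closure: {ABCDEF}.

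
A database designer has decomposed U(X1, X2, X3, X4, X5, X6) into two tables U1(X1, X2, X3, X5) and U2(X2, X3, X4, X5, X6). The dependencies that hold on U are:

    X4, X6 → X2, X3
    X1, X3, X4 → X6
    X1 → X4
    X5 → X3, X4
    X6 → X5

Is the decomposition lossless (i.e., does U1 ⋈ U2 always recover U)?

Common attributes: U1 ∩ U2 = {X2, X3, X5}.
Closure of {X2, X3, X5}: X5 → X3, X4 applies, adding X4. So (X2, X3, X5)⁺ = {X2, X3, X4, X5}.
The closure contains neither all of U1 = {X1, X2, X3, X5} nor all of U2 = {X2, X3, X4, X5, X6}, so the common attributes are not a superkey of either fragment. The join is lossy.

No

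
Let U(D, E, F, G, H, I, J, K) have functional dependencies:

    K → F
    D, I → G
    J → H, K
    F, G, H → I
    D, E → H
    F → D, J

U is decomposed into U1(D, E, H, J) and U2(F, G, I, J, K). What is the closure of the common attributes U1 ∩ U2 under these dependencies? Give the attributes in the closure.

U1 ∩ U2 = {J}.
J → H, K applies, adding H, K
K → F applies, adding F
F → D, J applies, adding D
Closure: {D, F, H, J, K}.

D, F, H, J, K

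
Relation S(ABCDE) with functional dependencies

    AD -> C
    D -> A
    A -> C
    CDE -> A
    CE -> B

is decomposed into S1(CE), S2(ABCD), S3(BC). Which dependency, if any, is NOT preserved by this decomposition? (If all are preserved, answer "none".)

Check CE → B: no single fragment contains all of {BCE}, and the restricted closure of {CE} across the fragments never reaches {B}.
AD → C is preserved.
D → A is preserved.
A → C is preserved.
CDE → A is preserved.

CE -> B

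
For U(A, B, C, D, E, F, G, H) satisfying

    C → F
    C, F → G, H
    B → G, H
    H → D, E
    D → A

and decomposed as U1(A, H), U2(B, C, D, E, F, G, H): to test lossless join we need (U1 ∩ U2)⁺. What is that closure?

U1 ∩ U2 = {H}.
H → D, E applies, adding D, E
D → A applies, adding A
Closure: {A, D, E, H}.

A, D, E, H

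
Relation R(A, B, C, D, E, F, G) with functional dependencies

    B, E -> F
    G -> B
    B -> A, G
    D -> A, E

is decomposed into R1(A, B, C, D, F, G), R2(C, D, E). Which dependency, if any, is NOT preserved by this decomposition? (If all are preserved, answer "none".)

Check B, E → F: no single fragment contains all of {B, E, F}, and the restricted closure of {B, E} across the fragments never reaches {F}.
G → B is preserved.
B → A, G is preserved.
D → A, E is preserved.

B, E -> F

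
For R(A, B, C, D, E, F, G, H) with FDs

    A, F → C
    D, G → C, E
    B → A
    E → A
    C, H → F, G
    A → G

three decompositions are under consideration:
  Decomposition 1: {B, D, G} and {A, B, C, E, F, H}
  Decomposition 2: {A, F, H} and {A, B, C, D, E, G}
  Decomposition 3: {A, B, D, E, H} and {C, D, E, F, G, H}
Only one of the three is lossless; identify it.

Decomposition 3

Decomposition 1: common = {B}, closure = {A, B, G} → lossy.
Decomposition 2: common = {A}, closure = {A, G} → lossy.
Decomposition 3: common = {D, E, H}, closure = {A, C, D, E, F, G, H} → lossless.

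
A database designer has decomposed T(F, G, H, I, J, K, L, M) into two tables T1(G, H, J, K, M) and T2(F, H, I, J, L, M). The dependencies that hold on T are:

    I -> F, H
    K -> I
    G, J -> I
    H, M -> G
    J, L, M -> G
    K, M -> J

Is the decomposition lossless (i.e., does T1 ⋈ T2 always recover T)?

No

Common attributes: T1 ∩ T2 = {H, J, M}.
Closure of {H, J, M}: H, M → G applies, adding G; G, J → I applies, adding I; I → F, H applies, adding F. So (H, J, M)⁺ = {F, G, H, I, J, M}.
The closure contains neither all of T1 = {G, H, J, K, M} nor all of T2 = {F, H, I, J, L, M}, so the common attributes are not a superkey of either fragment. The join is lossy.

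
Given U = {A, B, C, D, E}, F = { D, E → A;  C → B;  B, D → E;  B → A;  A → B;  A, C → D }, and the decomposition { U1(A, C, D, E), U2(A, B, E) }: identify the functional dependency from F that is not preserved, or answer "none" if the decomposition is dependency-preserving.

none

D, E → A lies within U1.
C → B: restricted closure across fragments reaches B.
B, D → E: restricted closure across fragments reaches E.
B → A lies within U2.
A → B lies within U2.
A, C → D lies within U1.
Every dependency is enforceable on the fragments, so the decomposition is dependency-preserving.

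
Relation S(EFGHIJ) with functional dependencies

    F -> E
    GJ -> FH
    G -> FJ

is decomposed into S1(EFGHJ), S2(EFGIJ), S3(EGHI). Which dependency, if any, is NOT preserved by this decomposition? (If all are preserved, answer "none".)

none

F → E lies within S1.
GJ → FH lies within S1.
G → FJ lies within S1.
Every dependency is enforceable on the fragments, so the decomposition is dependency-preserving.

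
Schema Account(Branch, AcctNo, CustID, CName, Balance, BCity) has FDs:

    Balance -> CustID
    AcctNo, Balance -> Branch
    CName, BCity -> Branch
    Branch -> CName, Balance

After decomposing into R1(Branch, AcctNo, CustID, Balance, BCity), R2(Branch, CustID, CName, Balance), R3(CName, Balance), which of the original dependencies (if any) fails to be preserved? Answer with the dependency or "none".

Check CName, BCity → Branch: no single fragment contains all of {Branch, CName, BCity}, and the restricted closure of {CName, BCity} across the fragments never reaches {Branch}.
Balance → CustID is preserved.
AcctNo, Balance → Branch is preserved.
Branch → CName, Balance is preserved.

CName, BCity -> Branch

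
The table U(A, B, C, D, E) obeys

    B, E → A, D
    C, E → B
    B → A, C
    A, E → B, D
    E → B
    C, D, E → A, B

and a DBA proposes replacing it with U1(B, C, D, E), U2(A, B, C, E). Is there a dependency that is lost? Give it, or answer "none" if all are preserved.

B, E → A, D: restricted closure across fragments reaches A, D.
C, E → B lies within U1.
B → A, C lies within U2.
A, E → B, D: restricted closure across fragments reaches B, D.
E → B lies within U1.
C, D, E → A, B: restricted closure across fragments reaches A, B.
Every dependency is enforceable on the fragments, so the decomposition is dependency-preserving.

none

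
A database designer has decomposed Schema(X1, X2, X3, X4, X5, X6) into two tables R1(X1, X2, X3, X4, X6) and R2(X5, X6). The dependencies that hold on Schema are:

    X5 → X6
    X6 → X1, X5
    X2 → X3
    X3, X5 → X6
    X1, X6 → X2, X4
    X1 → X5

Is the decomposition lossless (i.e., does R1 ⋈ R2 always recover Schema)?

Common attributes: R1 ∩ R2 = {X6}.
Closure of {X6}: X6 → X1, X5 applies, adding X1, X5; X1, X6 → X2, X4 applies, adding X2, X4; X2 → X3 applies, adding X3. So (X6)⁺ = {X1, X2, X3, X4, X5, X6}.
This closure contains every attribute of R1, so R1 ∩ R2 → R1. The join is lossless.

Yes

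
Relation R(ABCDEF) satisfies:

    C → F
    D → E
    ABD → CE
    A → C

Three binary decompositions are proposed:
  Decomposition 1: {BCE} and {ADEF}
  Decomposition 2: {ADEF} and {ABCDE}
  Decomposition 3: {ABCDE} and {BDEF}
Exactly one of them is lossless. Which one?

Decomposition 1: common = {E}, closure = {E} → lossy.
Decomposition 2: common = {ADE}, closure = {ACDEF} → lossless.
Decomposition 3: common = {BDE}, closure = {BDE} → lossy.

Decomposition 2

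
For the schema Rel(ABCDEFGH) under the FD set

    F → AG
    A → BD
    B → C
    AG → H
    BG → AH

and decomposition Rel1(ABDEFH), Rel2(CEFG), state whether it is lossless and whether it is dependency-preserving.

lossless but not dependency-preserving

Lossless test: (EF)⁺ = {ABCDEFGH}, which contains all of one fragment — lossless.
Dependency preservation: the restricted closure of {B} across the fragments never reaches {C}, so B → C cannot be enforced without a join — not preserved.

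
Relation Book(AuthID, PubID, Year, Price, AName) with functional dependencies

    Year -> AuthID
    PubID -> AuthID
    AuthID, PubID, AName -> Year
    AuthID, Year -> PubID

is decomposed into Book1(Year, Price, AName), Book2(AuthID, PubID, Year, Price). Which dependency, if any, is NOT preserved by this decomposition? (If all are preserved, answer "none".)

Check AuthID, PubID, AName → Year: no single fragment contains all of {AuthID, PubID, Year, AName}, and the restricted closure of {AuthID, PubID, AName} across the fragments never reaches {Year}.
Year → AuthID is preserved.
PubID → AuthID is preserved.
AuthID, Year → PubID is preserved.

AuthID, PubID, AName -> Year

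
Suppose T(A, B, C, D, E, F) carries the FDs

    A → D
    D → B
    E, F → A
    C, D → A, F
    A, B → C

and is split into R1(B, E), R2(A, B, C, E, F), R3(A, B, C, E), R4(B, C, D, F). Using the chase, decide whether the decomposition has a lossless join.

Chase test. Columns are A, B, C, D, E, F; row i has aⱼ where attribute j ∈ Ri, else bᵢⱼ.
Initial tableau (one row per fragment):
  row 1: b11 a2 b13 b14 a5 b16
  row 2: a1 a2 a3 b24 a5 a6
  row 3: a1 a2 a3 b34 a5 b36
  row 4: b41 a2 a3 a4 b45 a6
Rows 2 and 3 agree on A; apply A→D and equate their D entries.
Rows 2 and 3 agree on C, D; apply C, D→A, F and equate their A, F entries.
No row becomes fully distinguished — the join is lossy.

No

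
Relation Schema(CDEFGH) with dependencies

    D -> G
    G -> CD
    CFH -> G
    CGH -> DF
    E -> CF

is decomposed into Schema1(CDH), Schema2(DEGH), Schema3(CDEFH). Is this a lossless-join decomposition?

Chase test. Columns are CDEFGH; row i has aⱼ where attribute j ∈ Schemai, else bᵢⱼ.
Initial tableau (one row per fragment):
  row 1: a1 a2 b13 b14 b15 a6
  row 2: b21 a2 a3 b24 a5 a6
  row 3: a1 a2 a3 a4 b35 a6
Rows 1 and 2 agree on D; apply D→G and equate their G entries.
Rows 1 and 3 agree on D; apply D→G and equate their G entries.
Rows 1 and 2 agree on G; apply G→CD and equate their CD entries.
Rows 1 and 2 agree on CGH; apply CGH→DF and equate their DF entries.
Rows 1 and 3 agree on CGH; apply CGH→DF and equate their DF entries.
Row 2 is now all distinguished symbols — the join is lossless.

Yes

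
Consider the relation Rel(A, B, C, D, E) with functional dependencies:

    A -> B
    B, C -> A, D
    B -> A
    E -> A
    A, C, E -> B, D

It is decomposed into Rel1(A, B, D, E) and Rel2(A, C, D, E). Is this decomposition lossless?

Common attributes: Rel1 ∩ Rel2 = {A, D, E}.
Closure of {A, D, E}: A → B applies, adding B. So (A, D, E)⁺ = {A, B, D, E}.
This closure contains every attribute of Rel1, so Rel1 ∩ Rel2 → Rel1. The join is lossless.

Yes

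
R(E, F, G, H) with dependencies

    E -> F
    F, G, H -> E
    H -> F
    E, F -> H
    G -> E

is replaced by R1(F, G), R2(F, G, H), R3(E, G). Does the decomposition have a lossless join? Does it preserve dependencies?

Lossless test (chase): Rows 1 and 2 agree on G; apply G→E and equate their E entries. Rows 1 and 3 agree on G; apply G→E and equate their E entries. Rows 1 and 3 agree on E; apply E→F and equate their F entries. Rows 1 and 2 agree on E, F; apply E, F→H and equate their H entries. Rows 1 and 3 agree on E, F; apply E, F→H and equate their H entries. Row 1 is now all distinguished symbols — the join is lossless.
Dependency preservation: the restricted closure of {E} across the fragments never reaches {F}, so E → F cannot be enforced without a join — not preserved.

lossless but not dependency-preserving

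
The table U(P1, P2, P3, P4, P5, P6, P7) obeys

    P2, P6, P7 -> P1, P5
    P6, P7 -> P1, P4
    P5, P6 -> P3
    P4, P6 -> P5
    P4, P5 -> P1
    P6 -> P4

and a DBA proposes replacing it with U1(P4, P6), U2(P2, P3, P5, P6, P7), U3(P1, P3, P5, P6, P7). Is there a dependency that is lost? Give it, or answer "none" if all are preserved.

P4, P5 -> P1

Check P4, P5 → P1: no single fragment contains all of {P1, P4, P5}, and the restricted closure of {P4, P5} across the fragments never reaches {P1}.
P2, P6, P7 → P1, P5 is preserved.
P6, P7 → P1, P4 is preserved.
P5, P6 → P3 is preserved.
P4, P6 → P5 is preserved.
P6 → P4 is preserved.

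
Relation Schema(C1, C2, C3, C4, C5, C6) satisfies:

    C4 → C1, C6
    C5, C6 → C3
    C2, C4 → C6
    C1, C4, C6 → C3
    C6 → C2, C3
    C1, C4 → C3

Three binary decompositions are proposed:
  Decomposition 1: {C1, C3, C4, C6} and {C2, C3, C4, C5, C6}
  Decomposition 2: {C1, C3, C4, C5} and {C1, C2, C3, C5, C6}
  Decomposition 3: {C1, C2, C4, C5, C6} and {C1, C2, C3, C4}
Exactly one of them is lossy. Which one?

Decomposition 1: common = {C3, C4, C6}, closure = {C1, C2, C3, C4, C6} → lossless.
Decomposition 2: common = {C1, C3, C5}, closure = {C1, C3, C5} → lossy.
Decomposition 3: common = {C1, C2, C4}, closure = {C1, C2, C3, C4, C6} → lossless.

Decomposition 2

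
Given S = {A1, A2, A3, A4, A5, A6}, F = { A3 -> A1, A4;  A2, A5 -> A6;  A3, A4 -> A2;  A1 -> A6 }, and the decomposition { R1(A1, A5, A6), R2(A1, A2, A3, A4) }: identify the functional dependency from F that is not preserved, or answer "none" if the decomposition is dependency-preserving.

A2, A5 -> A6

Check A2, A5 → A6: no single fragment contains all of {A2, A5, A6}, and the restricted closure of {A2, A5} across the fragments never reaches {A6}.
A3 → A1, A4 is preserved.
A3, A4 → A2 is preserved.
A1 → A6 is preserved.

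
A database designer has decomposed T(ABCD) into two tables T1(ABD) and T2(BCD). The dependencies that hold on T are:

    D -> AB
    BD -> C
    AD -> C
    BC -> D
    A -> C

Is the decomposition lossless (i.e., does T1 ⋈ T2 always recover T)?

Common attributes: T1 ∩ T2 = {BD}.
Closure of {BD}: D → AB applies, adding A; BD → C applies, adding C. So (BD)⁺ = {ABCD}.
This closure contains every attribute of T1, so T1 ∩ T2 → T1. The join is lossless.

Yes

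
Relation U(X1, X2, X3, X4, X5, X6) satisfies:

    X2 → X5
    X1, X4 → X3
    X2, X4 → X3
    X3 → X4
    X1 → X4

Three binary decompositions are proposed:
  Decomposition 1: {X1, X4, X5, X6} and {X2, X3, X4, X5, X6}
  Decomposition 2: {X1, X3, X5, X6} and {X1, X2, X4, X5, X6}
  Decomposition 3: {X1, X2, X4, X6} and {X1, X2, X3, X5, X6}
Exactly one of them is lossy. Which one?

Decomposition 1: common = {X4, X5, X6}, closure = {X4, X5, X6} → lossy.
Decomposition 2: common = {X1, X5, X6}, closure = {X1, X3, X4, X5, X6} → lossless.
Decomposition 3: common = {X1, X2, X6}, closure = {X1, X2, X3, X4, X5, X6} → lossless.

Decomposition 1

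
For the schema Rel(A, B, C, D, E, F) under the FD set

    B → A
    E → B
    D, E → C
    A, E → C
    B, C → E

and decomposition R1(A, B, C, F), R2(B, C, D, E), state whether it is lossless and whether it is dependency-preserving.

lossy but dependency-preserving

Lossless test: (B, C)⁺ = {A, B, C, E}, which is a superkey of neither fragment — lossy.
Dependency preservation: A, E → C is not contained in any single fragment, but the restricted closure of its left-hand side across the fragments still reaches the right-hand side; the remaining FDs each lie inside some fragment. All dependencies are preserved.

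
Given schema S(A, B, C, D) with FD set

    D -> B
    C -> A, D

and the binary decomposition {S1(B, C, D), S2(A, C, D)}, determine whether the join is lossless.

Yes

Common attributes: S1 ∩ S2 = {C, D}.
Closure of {C, D}: D → B applies, adding B; C → A, D applies, adding A. So (C, D)⁺ = {A, B, C, D}.
This closure contains every attribute of S1, so S1 ∩ S2 → S1. The join is lossless.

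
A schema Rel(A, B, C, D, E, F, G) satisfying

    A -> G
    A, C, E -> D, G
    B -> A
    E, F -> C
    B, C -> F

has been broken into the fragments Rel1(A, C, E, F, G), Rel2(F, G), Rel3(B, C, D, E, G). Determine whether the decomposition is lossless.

No

Chase test. Columns are A, B, C, D, E, F, G; row i has aⱼ where attribute j ∈ Reli, else bᵢⱼ.
Initial tableau (one row per fragment):
  row 1: a1 b12 a3 b14 a5 a6 a7
  row 2: b21 b22 b23 b24 b25 a6 a7
  row 3: b31 a2 a3 a4 a5 b36 a7
No row becomes fully distinguished — the join is lossy.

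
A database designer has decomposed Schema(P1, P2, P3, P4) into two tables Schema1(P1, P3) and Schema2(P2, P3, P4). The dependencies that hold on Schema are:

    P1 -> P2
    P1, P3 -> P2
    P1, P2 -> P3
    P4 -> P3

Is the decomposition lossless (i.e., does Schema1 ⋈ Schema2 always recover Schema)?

No

Common attributes: Schema1 ∩ Schema2 = {P3}.
No dependency enlarges {P3}, so (P3)⁺ = {P3}.
The closure contains neither all of Schema1 = {P1, P3} nor all of Schema2 = {P2, P3, P4}, so the common attributes are not a superkey of either fragment. The join is lossy.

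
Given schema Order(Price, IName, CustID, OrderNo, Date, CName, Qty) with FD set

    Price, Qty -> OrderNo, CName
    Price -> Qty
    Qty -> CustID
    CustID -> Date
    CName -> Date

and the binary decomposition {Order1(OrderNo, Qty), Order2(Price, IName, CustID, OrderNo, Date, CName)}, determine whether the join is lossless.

Common attributes: Order1 ∩ Order2 = {OrderNo}.
No dependency enlarges {OrderNo}, so (OrderNo)⁺ = {OrderNo}.
The closure contains neither all of Order1 = {OrderNo, Qty} nor all of Order2 = {Price, IName, CustID, OrderNo, Date, CName}, so the common attributes are not a superkey of either fragment. The join is lossy.

No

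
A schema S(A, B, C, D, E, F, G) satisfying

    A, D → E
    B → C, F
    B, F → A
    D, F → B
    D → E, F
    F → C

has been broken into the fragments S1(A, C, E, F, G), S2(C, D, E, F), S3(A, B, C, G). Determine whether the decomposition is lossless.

Chase test. Columns are A, B, C, D, E, F, G; row i has aⱼ where attribute j ∈ Si, else bᵢⱼ.
Initial tableau (one row per fragment):
  row 1: a1 b12 a3 b14 a5 a6 a7
  row 2: b21 b22 a3 a4 a5 a6 b27
  row 3: a1 a2 a3 b34 b35 b36 a7
No row becomes fully distinguished — the join is lossy.

No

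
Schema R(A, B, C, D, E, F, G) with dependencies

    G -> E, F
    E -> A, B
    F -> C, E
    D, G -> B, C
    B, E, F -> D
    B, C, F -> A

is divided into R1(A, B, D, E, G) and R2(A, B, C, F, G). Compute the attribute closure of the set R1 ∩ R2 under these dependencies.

A, B, C, D, E, F, G

R1 ∩ R2 = {A, B, G}.
G → E, F applies, adding E, F
F → C, E applies, adding C
B, E, F → D applies, adding D
Closure: {A, B, C, D, E, F, G}.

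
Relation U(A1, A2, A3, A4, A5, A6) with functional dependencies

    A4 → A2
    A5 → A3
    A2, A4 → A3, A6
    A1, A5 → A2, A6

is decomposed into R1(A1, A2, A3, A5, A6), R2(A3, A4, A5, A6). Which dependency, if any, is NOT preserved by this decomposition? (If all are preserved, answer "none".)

Check A4 → A2: no single fragment contains all of {A2, A4}, and the restricted closure of {A4} across the fragments never reaches {A2}.
A5 → A3 is preserved.
A2, A4 → A3, A6 is preserved.
A1, A5 → A2, A6 is preserved.

A4 → A2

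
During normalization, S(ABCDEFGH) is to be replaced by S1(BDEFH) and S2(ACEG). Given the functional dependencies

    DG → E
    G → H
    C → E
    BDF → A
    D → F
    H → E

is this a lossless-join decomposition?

No

Common attributes: S1 ∩ S2 = {E}.
No dependency enlarges {E}, so (E)⁺ = {E}.
The closure contains neither all of S1 = {BDEFH} nor all of S2 = {ACEG}, so the common attributes are not a superkey of either fragment. The join is lossy.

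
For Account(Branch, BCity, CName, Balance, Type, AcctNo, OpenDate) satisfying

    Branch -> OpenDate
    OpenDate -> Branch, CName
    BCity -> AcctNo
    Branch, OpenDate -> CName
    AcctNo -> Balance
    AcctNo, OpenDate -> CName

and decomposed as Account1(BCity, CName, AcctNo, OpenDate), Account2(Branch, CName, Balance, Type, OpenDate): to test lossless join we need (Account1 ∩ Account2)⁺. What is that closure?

Account1 ∩ Account2 = {CName, OpenDate}.
OpenDate → Branch, CName applies, adding Branch
Closure: {Branch, CName, OpenDate}.

Branch, CName, OpenDate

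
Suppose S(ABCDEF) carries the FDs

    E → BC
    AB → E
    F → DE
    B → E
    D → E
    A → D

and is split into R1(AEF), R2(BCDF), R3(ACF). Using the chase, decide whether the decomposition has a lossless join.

Yes

Chase test. Columns are ABCDEF; row i has aⱼ where attribute j ∈ Ri, else bᵢⱼ.
Initial tableau (one row per fragment):
  row 1: a1 b12 b13 b14 a5 a6
  row 2: b21 a2 a3 a4 b25 a6
  row 3: a1 b32 a3 b34 b35 a6
Rows 1 and 2 agree on F; apply F→DE and equate their DE entries.
Rows 1 and 3 agree on F; apply F→DE and equate their DE entries.
Rows 1 and 2 agree on E; apply E→BC and equate their BC entries.
Rows 1 and 3 agree on E; apply E→BC and equate their BC entries.
Row 1 is now all distinguished symbols — the join is lossless.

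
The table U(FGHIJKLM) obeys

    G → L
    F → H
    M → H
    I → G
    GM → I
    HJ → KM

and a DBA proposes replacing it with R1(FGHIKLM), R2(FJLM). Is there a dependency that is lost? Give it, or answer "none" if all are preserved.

HJ → KM

Check HJ → KM: no single fragment contains all of {HJKM}, and the restricted closure of {HJ} across the fragments never reaches {KM}.
G → L is preserved.
F → H is preserved.
M → H is preserved.
I → G is preserved.
GM → I is preserved.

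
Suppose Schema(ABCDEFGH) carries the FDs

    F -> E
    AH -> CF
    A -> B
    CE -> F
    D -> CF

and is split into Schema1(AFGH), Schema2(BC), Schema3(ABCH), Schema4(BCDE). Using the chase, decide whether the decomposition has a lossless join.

Chase test. Columns are ABCDEFGH; row i has aⱼ where attribute j ∈ Schemai, else bᵢⱼ.
Initial tableau (one row per fragment):
  row 1: a1 b12 b13 b14 b15 a6 a7 a8
  row 2: b21 a2 a3 b24 b25 b26 b27 b28
  row 3: a1 a2 a3 b34 b35 b36 b37 a8
  row 4: b41 a2 a3 a4 a5 b46 b47 b48
Rows 1 and 3 agree on AH; apply AH→CF and equate their CF entries.
Rows 1 and 3 agree on A; apply A→B and equate their B entries.
Rows 1 and 3 agree on F; apply F→E and equate their E entries.
No row becomes fully distinguished — the join is lossy.

No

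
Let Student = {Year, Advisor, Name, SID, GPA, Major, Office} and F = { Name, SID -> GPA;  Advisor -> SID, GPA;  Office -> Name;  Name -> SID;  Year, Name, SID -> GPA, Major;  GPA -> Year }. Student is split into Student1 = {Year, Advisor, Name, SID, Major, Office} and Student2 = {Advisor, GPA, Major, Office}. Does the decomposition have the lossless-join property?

Yes

Common attributes: Student1 ∩ Student2 = {Advisor, Major, Office}.
Closure of {Advisor, Major, Office}: Advisor → SID, GPA applies, adding SID, GPA; Office → Name applies, adding Name; GPA → Year applies, adding Year. So (Advisor, Major, Office)⁺ = {Year, Advisor, Name, SID, GPA, Major, Office}.
This closure contains every attribute of Student1, so Student1 ∩ Student2 → Student1. The join is lossless.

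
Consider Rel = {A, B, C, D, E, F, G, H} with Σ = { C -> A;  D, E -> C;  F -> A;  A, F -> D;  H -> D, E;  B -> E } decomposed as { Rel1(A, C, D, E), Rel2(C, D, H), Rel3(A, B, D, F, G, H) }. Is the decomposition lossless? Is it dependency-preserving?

Lossless test (chase): Rows 1 and 2 agree on C; apply C→A and equate their A entries. Rows 2 and 3 agree on H; apply H→D, E and equate their D, E entries. Rows 2 and 3 agree on D, E; apply D, E→C and equate their C entries. No row becomes fully distinguished — the join is lossy.
Dependency preservation: the restricted closure of {H} across the fragments never reaches {D, E}, so H → D, E cannot be enforced without a join — not preserved.

lossy and not dependency-preserving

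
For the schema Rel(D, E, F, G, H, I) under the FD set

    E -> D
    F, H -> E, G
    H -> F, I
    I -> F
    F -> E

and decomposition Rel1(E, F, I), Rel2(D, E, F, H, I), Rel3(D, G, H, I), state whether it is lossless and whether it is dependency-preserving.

Lossless test (chase): Rows 1 and 2 agree on E; apply E→D and equate their D entries. Rows 2 and 3 agree on H; apply H→F, I and equate their F, I entries. Rows 1 and 3 agree on F; apply F→E and equate their E entries. Rows 2 and 3 agree on F, H; apply F, H→E, G and equate their E, G entries. Row 2 is now all distinguished symbols — the join is lossless.
Dependency preservation: F, H → E, G is not contained in any single fragment, but the restricted closure of its left-hand side across the fragments still reaches the right-hand side; the remaining FDs each lie inside some fragment. All dependencies are preserved.

lossless and dependency-preserving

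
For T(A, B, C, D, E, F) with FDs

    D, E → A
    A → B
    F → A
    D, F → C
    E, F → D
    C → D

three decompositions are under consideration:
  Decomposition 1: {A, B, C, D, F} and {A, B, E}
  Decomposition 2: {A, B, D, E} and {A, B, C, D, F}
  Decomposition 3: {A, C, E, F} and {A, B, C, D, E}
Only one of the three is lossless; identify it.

Decomposition 3

Decomposition 1: common = {A, B}, closure = {A, B} → lossy.
Decomposition 2: common = {A, B, D}, closure = {A, B, D} → lossy.
Decomposition 3: common = {A, C, E}, closure = {A, B, C, D, E} → lossless.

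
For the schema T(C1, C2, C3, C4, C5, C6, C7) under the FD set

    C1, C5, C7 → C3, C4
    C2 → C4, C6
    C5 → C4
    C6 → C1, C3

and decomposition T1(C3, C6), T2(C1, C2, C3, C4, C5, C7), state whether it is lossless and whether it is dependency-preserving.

Lossless test: (C3)⁺ = {C3}, which is a superkey of neither fragment — lossy.
Dependency preservation: the restricted closure of {C2} across the fragments never reaches {C4, C6}, so C2 → C4, C6 cannot be enforced without a join — not preserved.

lossy and not dependency-preserving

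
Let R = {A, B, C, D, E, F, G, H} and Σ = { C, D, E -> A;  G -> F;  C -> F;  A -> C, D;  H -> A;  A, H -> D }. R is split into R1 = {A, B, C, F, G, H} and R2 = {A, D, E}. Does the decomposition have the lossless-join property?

Common attributes: R1 ∩ R2 = {A}.
Closure of {A}: A → C, D applies, adding C, D; C → F applies, adding F. So (A)⁺ = {A, C, D, F}.
The closure contains neither all of R1 = {A, B, C, F, G, H} nor all of R2 = {A, D, E}, so the common attributes are not a superkey of either fragment. The join is lossy.

No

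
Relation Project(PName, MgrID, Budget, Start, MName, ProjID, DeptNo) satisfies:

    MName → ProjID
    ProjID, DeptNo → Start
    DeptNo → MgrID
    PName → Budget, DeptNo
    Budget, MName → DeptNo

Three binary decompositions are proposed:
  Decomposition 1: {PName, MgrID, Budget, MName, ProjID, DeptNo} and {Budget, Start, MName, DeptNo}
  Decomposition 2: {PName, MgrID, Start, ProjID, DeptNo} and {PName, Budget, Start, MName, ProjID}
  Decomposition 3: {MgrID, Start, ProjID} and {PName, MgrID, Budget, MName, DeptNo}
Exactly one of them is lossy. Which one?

Decomposition 1: common = {Budget, MName, DeptNo}, closure = {MgrID, Budget, Start, MName, ProjID, DeptNo} → lossless.
Decomposition 2: common = {PName, Start, ProjID}, closure = {PName, MgrID, Budget, Start, ProjID, DeptNo} → lossless.
Decomposition 3: common = {MgrID}, closure = {MgrID} → lossy.

Decomposition 3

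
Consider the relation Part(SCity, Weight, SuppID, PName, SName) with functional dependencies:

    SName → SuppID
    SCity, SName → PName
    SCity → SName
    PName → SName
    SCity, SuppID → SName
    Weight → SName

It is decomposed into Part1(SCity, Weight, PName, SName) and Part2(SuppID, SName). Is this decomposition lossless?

Yes

Common attributes: Part1 ∩ Part2 = {SName}.
Closure of {SName}: SName → SuppID applies, adding SuppID. So (SName)⁺ = {SuppID, SName}.
This closure contains every attribute of Part2, so Part1 ∩ Part2 → Part2. The join is lossless.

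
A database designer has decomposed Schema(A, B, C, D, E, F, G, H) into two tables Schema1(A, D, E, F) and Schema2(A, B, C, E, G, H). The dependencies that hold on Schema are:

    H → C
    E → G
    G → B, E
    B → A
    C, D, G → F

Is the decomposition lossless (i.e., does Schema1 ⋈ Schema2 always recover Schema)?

Common attributes: Schema1 ∩ Schema2 = {A, E}.
Closure of {A, E}: E → G applies, adding G; G → B, E applies, adding B. So (A, E)⁺ = {A, B, E, G}.
The closure contains neither all of Schema1 = {A, D, E, F} nor all of Schema2 = {A, B, C, E, G, H}, so the common attributes are not a superkey of either fragment. The join is lossy.

No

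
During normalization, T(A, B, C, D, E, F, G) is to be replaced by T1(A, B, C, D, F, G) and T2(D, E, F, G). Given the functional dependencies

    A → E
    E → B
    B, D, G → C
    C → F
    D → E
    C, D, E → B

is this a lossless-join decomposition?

Yes

Common attributes: T1 ∩ T2 = {D, F, G}.
Closure of {D, F, G}: D → E applies, adding E; E → B applies, adding B; B, D, G → C applies, adding C. So (D, F, G)⁺ = {B, C, D, E, F, G}.
This closure contains every attribute of T2, so T1 ∩ T2 → T2. The join is lossless.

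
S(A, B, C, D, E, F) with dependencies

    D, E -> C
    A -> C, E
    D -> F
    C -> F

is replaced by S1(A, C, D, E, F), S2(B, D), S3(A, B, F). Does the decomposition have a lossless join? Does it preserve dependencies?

Lossless test (chase): Rows 1 and 3 agree on A; apply A→C, E and equate their C, E entries. Rows 1 and 2 agree on D; apply D→F and equate their F entries. No row becomes fully distinguished — the join is lossy.
Dependency preservation: every FD's attributes lie within a single fragment, so each can be enforced locally — preserved.

lossy but dependency-preserving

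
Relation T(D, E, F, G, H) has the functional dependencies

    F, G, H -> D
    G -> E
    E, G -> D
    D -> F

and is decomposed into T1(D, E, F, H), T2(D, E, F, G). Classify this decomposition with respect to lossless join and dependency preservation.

lossy but dependency-preserving

Lossless test: (D, E, F)⁺ = {D, E, F}, which is a superkey of neither fragment — lossy.
Dependency preservation: F, G, H → D is not contained in any single fragment, but the restricted closure of its left-hand side across the fragments still reaches the right-hand side; the remaining FDs each lie inside some fragment. All dependencies are preserved.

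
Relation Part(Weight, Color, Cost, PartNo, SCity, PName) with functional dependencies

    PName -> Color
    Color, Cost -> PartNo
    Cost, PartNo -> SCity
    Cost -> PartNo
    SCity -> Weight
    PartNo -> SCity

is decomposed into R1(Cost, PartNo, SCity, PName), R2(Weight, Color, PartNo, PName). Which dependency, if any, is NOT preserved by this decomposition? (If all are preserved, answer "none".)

SCity -> Weight

Check SCity → Weight: no single fragment contains all of {Weight, SCity}, and the restricted closure of {SCity} across the fragments never reaches {Weight}.
PName → Color is preserved.
Color, Cost → PartNo is preserved.
Cost, PartNo → SCity is preserved.
Cost → PartNo is preserved.
PartNo → SCity is preserved.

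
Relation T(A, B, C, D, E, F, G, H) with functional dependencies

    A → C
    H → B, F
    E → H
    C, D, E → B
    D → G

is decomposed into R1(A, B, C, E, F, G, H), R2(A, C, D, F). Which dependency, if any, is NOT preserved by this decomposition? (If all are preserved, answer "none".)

Check D → G: no single fragment contains all of {D, G}, and the restricted closure of {D} across the fragments never reaches {G}.
A → C is preserved.
H → B, F is preserved.
E → H is preserved.
C, D, E → B is preserved.

D → G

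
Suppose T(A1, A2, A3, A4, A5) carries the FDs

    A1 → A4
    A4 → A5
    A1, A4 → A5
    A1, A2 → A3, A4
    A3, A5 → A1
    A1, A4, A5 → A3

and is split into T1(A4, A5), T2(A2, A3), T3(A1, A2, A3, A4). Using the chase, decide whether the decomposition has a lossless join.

Chase test. Columns are A1, A2, A3, A4, A5; row i has aⱼ where attribute j ∈ Ti, else bᵢⱼ.
Initial tableau (one row per fragment):
  row 1: b11 b12 b13 a4 a5
  row 2: b21 a2 a3 b24 b25
  row 3: a1 a2 a3 a4 b35
Rows 1 and 3 agree on A4; apply A4→A5 and equate their A5 entries.
Row 3 is now all distinguished symbols — the join is lossless.

Yes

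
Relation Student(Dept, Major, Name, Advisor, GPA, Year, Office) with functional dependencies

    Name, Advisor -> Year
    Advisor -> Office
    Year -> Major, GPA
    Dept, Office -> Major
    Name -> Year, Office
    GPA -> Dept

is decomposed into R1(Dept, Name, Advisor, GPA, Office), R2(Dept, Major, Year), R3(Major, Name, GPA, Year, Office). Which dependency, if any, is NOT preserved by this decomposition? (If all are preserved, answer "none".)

Check Dept, Office → Major: no single fragment contains all of {Dept, Major, Office}, and the restricted closure of {Dept, Office} across the fragments never reaches {Major}.
Name, Advisor → Year is preserved.
Advisor → Office is preserved.
Year → Major, GPA is preserved.
Name → Year, Office is preserved.
GPA → Dept is preserved.

Dept, Office -> Major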